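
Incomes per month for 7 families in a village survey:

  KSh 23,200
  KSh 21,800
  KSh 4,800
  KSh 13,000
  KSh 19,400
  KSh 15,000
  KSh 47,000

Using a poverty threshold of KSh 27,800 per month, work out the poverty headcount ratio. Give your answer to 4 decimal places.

0.8571

6 of the 7 families have income below KSh 27,800.
H = 6/7 = 0.8571.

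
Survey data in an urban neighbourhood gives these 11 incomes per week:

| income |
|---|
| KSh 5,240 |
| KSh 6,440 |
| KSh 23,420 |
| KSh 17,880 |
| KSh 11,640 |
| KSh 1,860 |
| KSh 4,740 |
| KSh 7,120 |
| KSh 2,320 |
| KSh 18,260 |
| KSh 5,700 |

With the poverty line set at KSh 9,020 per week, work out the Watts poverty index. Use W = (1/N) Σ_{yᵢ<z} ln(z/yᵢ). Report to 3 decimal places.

Incomes under z: KSh 1,860, KSh 2,320, KSh 4,740, KSh 5,240, KSh 5,700, KSh 6,440, KSh 7,120 (q = 7 of N = 11).
ln(z/y) terms: ln(9020/1860) = 1.5789; ln(9020/2320) = 1.3579; ln(9020/4740) = 0.6434; ln(9020/5240) = 0.5431; ln(9020/5700) = 0.4590; ln(9020/6440) = 0.3369; ln(9020/7120) = 0.2365.
W = 5.155706 / 11 = 0.469.

0.469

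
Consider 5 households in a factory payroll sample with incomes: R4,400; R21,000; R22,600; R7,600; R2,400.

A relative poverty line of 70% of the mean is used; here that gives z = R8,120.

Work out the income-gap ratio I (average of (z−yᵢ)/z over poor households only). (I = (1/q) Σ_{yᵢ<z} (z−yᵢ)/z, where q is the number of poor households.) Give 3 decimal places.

0.409

Poor units: R2,400, R4,400, R7,600 (q = 3 of N = 5).
Relative gaps: 0.7044, 0.4581, 0.0640; sum = 1.226601.
The income-gap ratio divides by q (the poor only): 1.226601 / 3 = 0.409.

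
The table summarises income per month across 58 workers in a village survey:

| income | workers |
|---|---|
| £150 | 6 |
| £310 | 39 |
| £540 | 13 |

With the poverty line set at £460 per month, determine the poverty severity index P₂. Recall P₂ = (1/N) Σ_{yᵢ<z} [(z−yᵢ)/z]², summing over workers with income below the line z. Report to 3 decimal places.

0.118

Poor units: 6×£150, 39×£310 (q = 45 of N = 58).
Relative gaps: (460−150)/460 = 0.6739 (×6); (460−310)/460 = 0.3261 (×39).
Squared: 0.4542 (×6); 0.1063 (×39).
Sum = 6.871928; P₂ = 6.871928 / 58 = 0.118.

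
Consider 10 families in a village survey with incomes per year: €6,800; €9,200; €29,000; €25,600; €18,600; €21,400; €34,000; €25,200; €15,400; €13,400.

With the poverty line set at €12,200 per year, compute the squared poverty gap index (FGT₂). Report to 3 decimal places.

0.026

Poor units: €6,800, €9,200 (q = 2 of N = 10).
Normalized shortfalls: (12200−6800)/12200 = 0.4426; (12200−9200)/12200 = 0.2459.
Squared: 0.1959; 0.0605.
Sum = 0.256383; P₂ = 0.256383 / 10 = 0.026.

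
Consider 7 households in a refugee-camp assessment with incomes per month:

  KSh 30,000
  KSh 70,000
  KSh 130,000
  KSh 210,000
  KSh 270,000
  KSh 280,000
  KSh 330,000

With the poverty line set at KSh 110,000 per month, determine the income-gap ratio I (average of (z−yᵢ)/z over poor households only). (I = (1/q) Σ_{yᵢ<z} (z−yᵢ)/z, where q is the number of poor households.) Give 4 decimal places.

Below z: KSh 30,000, KSh 70,000 (q = 2 of N = 7).
Shortfall ratios (z−y)/z: 0.7273, 0.3636; sum = 1.090909.
The income-gap ratio divides by q (the poor only): 1.090909 / 2 = 0.5455.

0.5455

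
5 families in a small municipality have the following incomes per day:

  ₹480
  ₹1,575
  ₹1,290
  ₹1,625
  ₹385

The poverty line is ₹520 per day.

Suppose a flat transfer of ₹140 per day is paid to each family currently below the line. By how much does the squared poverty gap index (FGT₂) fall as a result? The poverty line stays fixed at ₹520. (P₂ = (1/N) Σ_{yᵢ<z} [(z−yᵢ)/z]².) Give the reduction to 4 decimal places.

0.0147

Before: below the line — ₹385, ₹480; squared poverty gap index (FGT₂) = 0.014663.
After the ₹140 transfer: below the line — none; squared poverty gap index (FGT₂) = 0.000000.
Reduction = 0.014663 − 0.000000 = 0.0147.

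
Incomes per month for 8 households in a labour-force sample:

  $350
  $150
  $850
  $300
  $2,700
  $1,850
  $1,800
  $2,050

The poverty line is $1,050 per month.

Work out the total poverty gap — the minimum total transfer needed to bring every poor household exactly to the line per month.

$2,550

Below z: $150, $300, $350, $850 (q = 4 of N = 8).
Individual gaps: 1050−150 = 900; 1050−300 = 750; 1050−350 = 700; 1050−850 = 200.
Aggregate gap = $2,550.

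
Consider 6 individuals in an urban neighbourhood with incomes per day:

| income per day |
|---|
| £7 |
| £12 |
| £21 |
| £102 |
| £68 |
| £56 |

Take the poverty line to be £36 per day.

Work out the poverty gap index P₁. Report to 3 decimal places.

0.315

Incomes under z: £7, £12, £21 (q = 3 of N = 6).
Gap ratios (z−y)/z: (36−7)/36 = 0.8056; (36−12)/36 = 0.6667; (36−21)/36 = 0.4167.
Σ = 1.888889. Dividing by the full population N = 6 gives P₁ = 0.315.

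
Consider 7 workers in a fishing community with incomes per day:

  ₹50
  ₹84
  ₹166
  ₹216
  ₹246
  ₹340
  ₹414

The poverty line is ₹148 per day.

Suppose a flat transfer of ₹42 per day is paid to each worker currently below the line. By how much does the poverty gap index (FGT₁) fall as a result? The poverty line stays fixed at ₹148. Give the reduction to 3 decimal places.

0.081

Before: below the line — ₹50, ₹84; poverty gap index (FGT₁) = 0.15637.
After the ₹42 transfer: below the line — ₹92, ₹126; poverty gap index (FGT₁) = 0.07529.
Reduction = 0.15637 − 0.07529 = 0.081.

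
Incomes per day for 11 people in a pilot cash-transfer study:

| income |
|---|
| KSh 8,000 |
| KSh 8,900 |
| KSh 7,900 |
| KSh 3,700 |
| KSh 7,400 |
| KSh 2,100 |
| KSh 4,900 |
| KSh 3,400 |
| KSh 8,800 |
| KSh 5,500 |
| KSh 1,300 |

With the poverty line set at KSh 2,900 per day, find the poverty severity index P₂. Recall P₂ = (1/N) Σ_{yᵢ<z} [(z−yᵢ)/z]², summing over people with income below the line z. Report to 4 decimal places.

0.0346

Poor units: KSh 1,300, KSh 2,100 (q = 2 of N = 11).
Normalized shortfalls: (2900−1300)/2900 = 0.5517; (2900−2100)/2900 = 0.2759.
Squared: 0.3044; 0.0761.
Sum = 0.380499; P₂ = 0.380499 / 11 = 0.0346.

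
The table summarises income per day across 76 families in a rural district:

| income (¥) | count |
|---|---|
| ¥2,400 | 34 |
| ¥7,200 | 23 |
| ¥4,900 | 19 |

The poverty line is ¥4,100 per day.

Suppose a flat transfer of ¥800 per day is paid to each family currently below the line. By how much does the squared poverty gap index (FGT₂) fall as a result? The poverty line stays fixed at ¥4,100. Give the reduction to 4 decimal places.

0.0554

Before: below the line — 34×¥2,400; squared poverty gap index (FGT₂) = 0.076912.
After the ¥800 transfer: below the line — 34×¥3,200; squared poverty gap index (FGT₂) = 0.021557.
Reduction = 0.076912 − 0.021557 = 0.0554.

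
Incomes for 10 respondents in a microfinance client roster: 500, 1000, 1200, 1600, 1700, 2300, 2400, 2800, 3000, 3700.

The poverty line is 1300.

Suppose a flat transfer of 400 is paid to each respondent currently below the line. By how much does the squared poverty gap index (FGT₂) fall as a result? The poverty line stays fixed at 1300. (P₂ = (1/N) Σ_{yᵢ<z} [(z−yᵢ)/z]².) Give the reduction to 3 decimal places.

Before: below the line — 500, 1000, 1200; squared poverty gap index (FGT₂) = 0.04379.
After the 400 transfer: below the line — 900; squared poverty gap index (FGT₂) = 0.00947.
Reduction = 0.04379 − 0.00947 = 0.034.

0.034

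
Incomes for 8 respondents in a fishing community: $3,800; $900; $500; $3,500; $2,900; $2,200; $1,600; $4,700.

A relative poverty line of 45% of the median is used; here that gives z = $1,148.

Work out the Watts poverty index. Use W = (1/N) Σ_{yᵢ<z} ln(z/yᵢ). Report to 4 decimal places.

0.1343

Below the line: $500, $900 (q = 2 of N = 8).
Log shortfalls: ln(1148/500) = 0.8312; ln(1148/900) = 0.2434.
W = 1.074550 / 8 = 0.1343.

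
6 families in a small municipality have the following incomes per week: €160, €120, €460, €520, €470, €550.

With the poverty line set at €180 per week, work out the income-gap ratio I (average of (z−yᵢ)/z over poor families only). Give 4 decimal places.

Below the line: €120, €160 (q = 2 of N = 6).
Relative gaps: 0.3333, 0.1111; sum = 0.444444.
The income-gap ratio divides by q (the poor only): 0.444444 / 2 = 0.2222.

0.2222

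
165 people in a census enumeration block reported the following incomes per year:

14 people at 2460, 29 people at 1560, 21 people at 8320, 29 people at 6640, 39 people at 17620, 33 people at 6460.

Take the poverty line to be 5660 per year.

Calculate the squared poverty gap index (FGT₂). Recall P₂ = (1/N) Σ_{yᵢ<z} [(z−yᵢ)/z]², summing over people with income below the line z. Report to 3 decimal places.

Below the line: 29×1560, 14×2460 (q = 43 of N = 165).
Normalized shortfalls: (5660−1560)/5660 = 0.7244 (×29); (5660−2460)/5660 = 0.5654 (×14).
Squared: 0.5247 (×29); 0.3196 (×14).
Sum = 19.692155; P₂ = 19.692155 / 165 = 0.119.

0.119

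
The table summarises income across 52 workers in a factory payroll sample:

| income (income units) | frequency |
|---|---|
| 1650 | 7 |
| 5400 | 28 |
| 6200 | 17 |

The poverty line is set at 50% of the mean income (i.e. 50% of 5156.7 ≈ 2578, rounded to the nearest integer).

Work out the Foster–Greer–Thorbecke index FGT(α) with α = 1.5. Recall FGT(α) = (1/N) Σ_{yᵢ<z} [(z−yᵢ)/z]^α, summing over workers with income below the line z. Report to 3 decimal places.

0.029

Below the line: 7×1650 (q = 7 of N = 52).
Relative gaps: (2578−1650)/2578 = 0.3600 (×7).
Raised to α = 1.5: 0.21597 (×7).
Sum = 1.511805; FGT(1.5) = 1.511805 / 52 = 0.029.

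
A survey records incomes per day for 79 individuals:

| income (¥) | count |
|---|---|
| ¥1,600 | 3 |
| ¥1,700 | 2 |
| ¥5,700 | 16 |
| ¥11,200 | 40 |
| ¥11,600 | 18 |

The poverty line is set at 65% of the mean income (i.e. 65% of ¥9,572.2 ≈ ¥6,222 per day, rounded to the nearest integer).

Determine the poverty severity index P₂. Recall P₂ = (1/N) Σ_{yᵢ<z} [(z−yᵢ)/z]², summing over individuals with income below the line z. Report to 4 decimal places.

0.0358

Below the line: 3×¥1,600, 2×¥1,700, 16×¥5,700 (q = 21 of N = 79).
Relative gaps: (6222−1600)/6222 = 0.7428 (×3); (6222−1700)/6222 = 0.7268 (×2); (6222−5700)/6222 = 0.0839 (×16).
Squared: 0.5518 (×3); 0.5282 (×2); 0.0070 (×16).
Sum = 2.824492; P₂ = 2.824492 / 79 = 0.0358.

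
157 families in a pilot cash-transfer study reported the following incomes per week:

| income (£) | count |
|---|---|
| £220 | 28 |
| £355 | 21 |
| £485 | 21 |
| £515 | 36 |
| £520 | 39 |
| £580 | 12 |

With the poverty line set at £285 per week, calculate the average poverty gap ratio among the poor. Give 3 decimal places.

0.228

Incomes under z: 28×£220 (q = 28 of N = 157).
Relative gaps: 0.2281 (×28); sum = 6.385965.
The income-gap ratio divides by q (the poor only): 6.385965 / 28 = 0.228.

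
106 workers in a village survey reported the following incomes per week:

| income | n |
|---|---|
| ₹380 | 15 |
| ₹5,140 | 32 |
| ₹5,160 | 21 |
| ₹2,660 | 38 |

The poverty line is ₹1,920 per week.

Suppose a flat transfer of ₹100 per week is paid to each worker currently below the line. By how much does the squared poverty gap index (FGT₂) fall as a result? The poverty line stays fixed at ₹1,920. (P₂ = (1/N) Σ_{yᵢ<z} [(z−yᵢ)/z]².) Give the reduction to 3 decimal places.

Before: below the line — 15×₹380; squared poverty gap index (FGT₂) = 0.09104.
After the ₹100 transfer: below the line — 15×₹480; squared poverty gap index (FGT₂) = 0.07960.
Reduction = 0.09104 − 0.07960 = 0.011.

0.011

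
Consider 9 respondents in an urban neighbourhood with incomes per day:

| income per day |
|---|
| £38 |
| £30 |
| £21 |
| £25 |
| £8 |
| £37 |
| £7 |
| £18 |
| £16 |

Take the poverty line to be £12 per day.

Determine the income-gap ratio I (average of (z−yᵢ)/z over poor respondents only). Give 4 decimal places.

0.3750

Below z: £7, £8 (q = 2 of N = 9).
Relative gaps: 0.4167, 0.3333; sum = 0.750000.
I averages over the q = 2 poor units only: 0.750000 / 2 = 0.3750.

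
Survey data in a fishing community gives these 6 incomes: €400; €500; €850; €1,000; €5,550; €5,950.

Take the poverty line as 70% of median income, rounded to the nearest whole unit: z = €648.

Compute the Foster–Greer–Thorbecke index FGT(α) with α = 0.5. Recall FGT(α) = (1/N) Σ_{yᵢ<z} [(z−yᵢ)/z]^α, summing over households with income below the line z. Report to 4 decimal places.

Incomes under z: €400, €500 (q = 2 of N = 6).
Gap ratios (z−y)/z: (648−400)/648 = 0.3827; (648−500)/648 = 0.2284.
Raised to α = 0.5: 0.61864; 0.47791.
Sum = 1.096547; FGT(0.5) = 1.096547 / 6 = 0.1828.

0.1828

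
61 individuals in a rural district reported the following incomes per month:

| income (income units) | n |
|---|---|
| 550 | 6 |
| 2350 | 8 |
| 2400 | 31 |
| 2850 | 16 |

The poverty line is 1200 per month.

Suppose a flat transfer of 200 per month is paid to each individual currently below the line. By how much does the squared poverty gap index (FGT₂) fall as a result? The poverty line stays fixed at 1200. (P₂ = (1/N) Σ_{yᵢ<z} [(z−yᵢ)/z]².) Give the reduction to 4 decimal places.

Before: below the line — 6×550; squared poverty gap index (FGT₂) = 0.028859.
After the 200 transfer: below the line — 6×750; squared poverty gap index (FGT₂) = 0.013832.
Reduction = 0.028859 − 0.013832 = 0.0150.

0.0150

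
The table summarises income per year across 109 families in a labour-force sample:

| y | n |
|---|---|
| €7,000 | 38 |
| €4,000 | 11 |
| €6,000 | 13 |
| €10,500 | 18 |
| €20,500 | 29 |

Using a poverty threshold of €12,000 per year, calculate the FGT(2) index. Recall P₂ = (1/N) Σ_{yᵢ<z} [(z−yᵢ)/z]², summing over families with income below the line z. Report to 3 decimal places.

Incomes under z: 11×€4,000, 13×€6,000, 38×€7,000, 18×€10,500 (q = 80 of N = 109).
Normalized shortfalls: (12000−4000)/12000 = 0.6667 (×11); (12000−6000)/12000 = 0.5000 (×13); (12000−7000)/12000 = 0.4167 (×38); (12000−10500)/12000 = 0.1250 (×18).
Squared: 0.4444 (×11); 0.2500 (×13); 0.1736 (×38); 0.0156 (×18).
Sum = 15.017361; P₂ = 15.017361 / 109 = 0.138.

0.138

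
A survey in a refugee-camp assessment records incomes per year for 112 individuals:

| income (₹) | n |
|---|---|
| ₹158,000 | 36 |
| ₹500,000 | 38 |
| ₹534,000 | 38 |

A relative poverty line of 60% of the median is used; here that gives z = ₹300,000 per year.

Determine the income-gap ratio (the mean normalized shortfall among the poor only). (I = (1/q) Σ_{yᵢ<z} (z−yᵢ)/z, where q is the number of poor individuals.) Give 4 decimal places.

Poor units: 36×₹158,000 (q = 36 of N = 112).
Relative gaps: 0.4733 (×36); sum = 17.040000.
The income-gap ratio divides by q (the poor only): 17.040000 / 36 = 0.4733.

0.4733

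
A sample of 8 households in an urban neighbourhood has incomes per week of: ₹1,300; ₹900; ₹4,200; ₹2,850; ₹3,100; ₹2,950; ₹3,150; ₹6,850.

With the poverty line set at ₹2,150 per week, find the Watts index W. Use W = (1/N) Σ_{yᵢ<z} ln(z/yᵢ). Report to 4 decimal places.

Below z: ₹900, ₹1,300 (q = 2 of N = 8).
Log gaps: ln(2150/900) = 0.8708; ln(2150/1300) = 0.5031.
W = 1.373932 / 8 = 0.1717.

0.1717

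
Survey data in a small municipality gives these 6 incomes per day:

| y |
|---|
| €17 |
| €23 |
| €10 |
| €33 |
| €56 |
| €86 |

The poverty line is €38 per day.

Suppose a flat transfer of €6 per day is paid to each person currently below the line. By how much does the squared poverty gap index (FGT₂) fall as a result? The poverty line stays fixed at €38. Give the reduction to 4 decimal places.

0.0791

Before: below the line — €10, €17, €23, €33; squared poverty gap index (FGT₂) = 0.170245.
After the €6 transfer: below the line — €16, €23, €29; squared poverty gap index (FGT₂) = 0.091182.
Reduction = 0.170245 − 0.091182 = 0.0791.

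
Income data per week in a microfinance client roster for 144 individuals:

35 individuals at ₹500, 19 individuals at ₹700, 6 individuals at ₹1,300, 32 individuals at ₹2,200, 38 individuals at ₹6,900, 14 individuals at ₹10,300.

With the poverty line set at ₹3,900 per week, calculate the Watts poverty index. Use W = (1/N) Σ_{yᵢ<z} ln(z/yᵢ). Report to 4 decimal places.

0.8989

Below the line: 35×₹500, 19×₹700, 6×₹1,300, 32×₹2,200 (q = 92 of N = 144).
Log gaps: ln(3900/500) = 2.0541 (×35); ln(3900/700) = 1.7177 (×19); ln(3900/1300) = 1.0986 (×6); ln(3900/2200) = 0.5725 (×32).
W = 129.441997 / 144 = 0.8989.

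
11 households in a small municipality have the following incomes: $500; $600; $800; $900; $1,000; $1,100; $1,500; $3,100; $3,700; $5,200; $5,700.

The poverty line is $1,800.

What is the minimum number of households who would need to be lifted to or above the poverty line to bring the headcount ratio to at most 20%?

7 of the 11 households are poor, so H = 7/11 = 0.636.
A headcount ratio of at most 20% allows at most ⌊0.20 × 11⌋ = 2 poor households.
So at least 7 − 2 = 5 must be lifted.

5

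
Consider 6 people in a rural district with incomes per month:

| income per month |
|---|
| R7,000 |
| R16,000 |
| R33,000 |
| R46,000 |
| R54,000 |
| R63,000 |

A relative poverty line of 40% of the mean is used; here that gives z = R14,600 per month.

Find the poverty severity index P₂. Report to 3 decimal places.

0.045

Below the line: R7,000 (q = 1 of N = 6).
Shortfall ratios: (14600−7000)/14600 = 0.5205.
Squared: 0.2710.
Sum = 0.270970; P₂ = 0.270970 / 6 = 0.045.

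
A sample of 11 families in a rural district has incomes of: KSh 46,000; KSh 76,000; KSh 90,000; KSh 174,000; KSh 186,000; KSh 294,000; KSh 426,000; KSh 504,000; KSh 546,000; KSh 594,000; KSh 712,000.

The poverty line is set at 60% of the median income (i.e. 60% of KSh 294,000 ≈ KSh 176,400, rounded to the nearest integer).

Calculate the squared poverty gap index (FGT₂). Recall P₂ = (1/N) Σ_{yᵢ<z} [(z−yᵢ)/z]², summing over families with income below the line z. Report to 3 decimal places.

0.101

Poor units: KSh 46,000, KSh 76,000, KSh 90,000, KSh 174,000 (q = 4 of N = 11).
Gap ratios (z−y)/z: (176400−46000)/176400 = 0.7392; (176400−76000)/176400 = 0.5692; (176400−90000)/176400 = 0.4898; (176400−174000)/176400 = 0.0136.
Squared: 0.5465; 0.3239; 0.2399; 0.0002.
Sum = 1.110489; P₂ = 1.110489 / 11 = 0.101.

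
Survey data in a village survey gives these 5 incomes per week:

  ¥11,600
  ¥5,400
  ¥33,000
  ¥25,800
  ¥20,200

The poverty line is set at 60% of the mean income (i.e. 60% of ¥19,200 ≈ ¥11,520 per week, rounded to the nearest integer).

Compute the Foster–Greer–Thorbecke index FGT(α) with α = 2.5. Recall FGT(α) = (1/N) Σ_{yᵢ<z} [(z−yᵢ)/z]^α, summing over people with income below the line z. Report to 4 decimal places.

Below the line: ¥5,400 (q = 1 of N = 5).
Shortfall ratios: (11520−5400)/11520 = 0.5312.
Raised to α = 2.5: 0.20571.
Sum = 0.205706; FGT(2.5) = 0.205706 / 5 = 0.0411.

0.0411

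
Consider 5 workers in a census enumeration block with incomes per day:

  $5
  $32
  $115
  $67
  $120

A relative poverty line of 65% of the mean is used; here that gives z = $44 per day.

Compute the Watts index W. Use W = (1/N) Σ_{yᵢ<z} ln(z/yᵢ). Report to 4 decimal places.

0.4986

Incomes under z: $5, $32 (q = 2 of N = 5).
Log gaps: ln(44/5) = 2.1748; ln(44/32) = 0.3185.
W = 2.493205 / 5 = 0.4986.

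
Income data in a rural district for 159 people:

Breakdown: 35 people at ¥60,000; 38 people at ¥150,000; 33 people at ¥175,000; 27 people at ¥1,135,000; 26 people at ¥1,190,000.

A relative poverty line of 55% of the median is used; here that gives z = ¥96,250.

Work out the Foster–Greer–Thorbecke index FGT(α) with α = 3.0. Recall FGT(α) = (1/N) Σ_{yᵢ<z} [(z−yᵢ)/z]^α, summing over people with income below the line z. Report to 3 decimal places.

0.012

Below z: 35×¥60,000 (q = 35 of N = 159).
Normalized shortfalls: (96250−60000)/96250 = 0.3766 (×35).
Raised to α = 3.0: 0.05342 (×35).
Sum = 1.869777; FGT(3.0) = 1.869777 / 159 = 0.012.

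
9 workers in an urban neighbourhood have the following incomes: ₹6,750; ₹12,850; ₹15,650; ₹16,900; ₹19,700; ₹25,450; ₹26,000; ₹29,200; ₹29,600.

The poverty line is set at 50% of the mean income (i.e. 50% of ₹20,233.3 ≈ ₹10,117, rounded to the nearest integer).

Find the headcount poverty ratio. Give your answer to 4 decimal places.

1 of the 9 workers have income below ₹10,117.
H = 1/9 = 0.1111.

0.1111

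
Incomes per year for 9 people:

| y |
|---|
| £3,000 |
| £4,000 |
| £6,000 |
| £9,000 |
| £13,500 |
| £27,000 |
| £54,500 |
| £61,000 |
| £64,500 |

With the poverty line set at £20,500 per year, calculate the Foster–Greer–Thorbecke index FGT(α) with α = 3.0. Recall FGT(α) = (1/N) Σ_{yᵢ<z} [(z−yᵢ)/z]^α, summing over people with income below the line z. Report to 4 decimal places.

Poor units: £3,000, £4,000, £6,000, £9,000, £13,500 (q = 5 of N = 9).
Gap ratios (z−y)/z: (20500−3000)/20500 = 0.8537; (20500−4000)/20500 = 0.8049; (20500−6000)/20500 = 0.7073; (20500−9000)/20500 = 0.5610; (20500−13500)/20500 = 0.3415.
Raised to α = 3.0: 0.62209; 0.52142; 0.35387; 0.17654; 0.03981.
Sum = 1.713730; FGT(3.0) = 1.713730 / 9 = 0.1904.

0.1904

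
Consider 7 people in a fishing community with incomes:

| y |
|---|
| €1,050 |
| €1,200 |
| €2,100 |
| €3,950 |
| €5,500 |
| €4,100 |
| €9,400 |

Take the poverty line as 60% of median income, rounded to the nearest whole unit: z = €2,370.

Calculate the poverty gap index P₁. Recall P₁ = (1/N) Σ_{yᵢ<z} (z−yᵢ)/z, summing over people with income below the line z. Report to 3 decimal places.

0.166

Incomes under z: €1,050, €1,200, €2,100 (q = 3 of N = 7).
Gap ratios (z−y)/z: (2370−1050)/2370 = 0.5570; (2370−1200)/2370 = 0.4937; (2370−2100)/2370 = 0.1139.
Sum of shortfalls = 1.164557; P₁ averages over all N: 1.164557 / 7 = 0.166.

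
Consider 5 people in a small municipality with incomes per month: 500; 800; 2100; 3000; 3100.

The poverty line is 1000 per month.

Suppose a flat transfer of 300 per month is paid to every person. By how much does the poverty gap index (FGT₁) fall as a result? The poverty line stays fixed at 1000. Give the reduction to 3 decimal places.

Before: below the line — 500, 800; poverty gap index (FGT₁) = 0.14000.
After the 300 transfer: below the line — 800; poverty gap index (FGT₁) = 0.04000.
Reduction = 0.14000 − 0.04000 = 0.100.

0.100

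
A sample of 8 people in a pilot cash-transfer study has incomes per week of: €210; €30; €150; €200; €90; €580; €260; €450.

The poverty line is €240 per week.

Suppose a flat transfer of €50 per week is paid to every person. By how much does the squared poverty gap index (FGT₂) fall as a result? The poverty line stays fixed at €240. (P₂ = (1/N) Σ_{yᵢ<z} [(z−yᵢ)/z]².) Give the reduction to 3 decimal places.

0.087

Before: below the line — €30, €90, €150, €200, €210; squared poverty gap index (FGT₂) = 0.16753.
After the €50 transfer: below the line — €80, €140, €200; squared poverty gap index (FGT₂) = 0.08073.
Reduction = 0.16753 − 0.08073 = 0.087.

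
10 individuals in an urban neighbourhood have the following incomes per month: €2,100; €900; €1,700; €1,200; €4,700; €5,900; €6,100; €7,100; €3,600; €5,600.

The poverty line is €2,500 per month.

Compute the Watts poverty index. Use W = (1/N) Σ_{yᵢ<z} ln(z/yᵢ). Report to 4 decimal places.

0.2316

Below the line: €900, €1,200, €1,700, €2,100 (q = 4 of N = 10).
Log shortfalls: ln(2500/900) = 1.0217; ln(2500/1200) = 0.7340; ln(2500/1700) = 0.3857; ln(2500/2100) = 0.1744.
W = 2.315636 / 10 = 0.2316.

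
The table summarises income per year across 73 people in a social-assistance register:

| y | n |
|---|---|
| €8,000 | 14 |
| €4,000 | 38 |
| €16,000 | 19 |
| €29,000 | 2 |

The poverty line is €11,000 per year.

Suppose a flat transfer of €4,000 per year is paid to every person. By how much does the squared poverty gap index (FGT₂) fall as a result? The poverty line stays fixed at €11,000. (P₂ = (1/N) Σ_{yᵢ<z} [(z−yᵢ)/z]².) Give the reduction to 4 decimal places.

Before: below the line — 38×€4,000, 14×€8,000; squared poverty gap index (FGT₂) = 0.225065.
After the €4,000 transfer: below the line — 38×€8,000; squared poverty gap index (FGT₂) = 0.038718.
Reduction = 0.225065 − 0.038718 = 0.1863.

0.1863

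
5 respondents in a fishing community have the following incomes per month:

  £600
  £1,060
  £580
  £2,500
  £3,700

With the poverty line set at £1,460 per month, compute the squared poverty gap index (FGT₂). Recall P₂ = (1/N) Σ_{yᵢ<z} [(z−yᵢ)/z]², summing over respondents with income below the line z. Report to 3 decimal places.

Below the line: £580, £600, £1,060 (q = 3 of N = 5).
Relative gaps: (1460−580)/1460 = 0.6027; (1460−600)/1460 = 0.5890; (1460−1060)/1460 = 0.2740.
Squared: 0.3633; 0.3470; 0.0751.
Sum = 0.785326; P₂ = 0.785326 / 5 = 0.157.

0.157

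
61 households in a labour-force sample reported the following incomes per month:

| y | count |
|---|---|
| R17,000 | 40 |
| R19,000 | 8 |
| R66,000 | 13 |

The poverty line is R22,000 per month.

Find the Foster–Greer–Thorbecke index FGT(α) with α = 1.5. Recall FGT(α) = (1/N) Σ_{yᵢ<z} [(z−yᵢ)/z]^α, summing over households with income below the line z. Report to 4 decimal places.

0.0777

Poor units: 40×R17,000, 8×R19,000 (q = 48 of N = 61).
Normalized shortfalls: (22000−17000)/22000 = 0.2273 (×40); (22000−19000)/22000 = 0.1364 (×8).
Raised to α = 1.5: 0.10835 (×40); 0.05036 (×8).
Sum = 4.736766; FGT(1.5) = 4.736766 / 61 = 0.0777.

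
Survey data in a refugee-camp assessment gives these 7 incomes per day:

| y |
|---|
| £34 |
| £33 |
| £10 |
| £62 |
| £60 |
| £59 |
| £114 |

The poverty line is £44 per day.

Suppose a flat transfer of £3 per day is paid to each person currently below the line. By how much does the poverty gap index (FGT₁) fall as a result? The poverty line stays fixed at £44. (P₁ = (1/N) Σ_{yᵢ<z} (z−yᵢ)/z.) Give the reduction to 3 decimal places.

0.029

Before: below the line — £10, £33, £34; poverty gap index (FGT₁) = 0.17857.
After the £3 transfer: below the line — £13, £36, £37; poverty gap index (FGT₁) = 0.14935.
Reduction = 0.17857 − 0.14935 = 0.029.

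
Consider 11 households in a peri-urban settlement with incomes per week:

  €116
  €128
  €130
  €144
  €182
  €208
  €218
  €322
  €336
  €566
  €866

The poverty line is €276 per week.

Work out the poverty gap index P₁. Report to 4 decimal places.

Below z: €116, €128, €130, €144, €182, €208, €218 (q = 7 of N = 11).
Relative gaps: (276−116)/276 = 0.5797; (276−128)/276 = 0.5362; (276−130)/276 = 0.5290; (276−144)/276 = 0.4783; (276−182)/276 = 0.3406; (276−208)/276 = 0.2464; (276−218)/276 = 0.2101.
Σ = 2.920290. Dividing by the full population N = 11 gives P₁ = 0.2655.

0.2655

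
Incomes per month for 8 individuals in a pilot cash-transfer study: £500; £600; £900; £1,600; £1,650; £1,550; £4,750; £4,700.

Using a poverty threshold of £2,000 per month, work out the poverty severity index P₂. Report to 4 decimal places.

Poor units: £500, £600, £900, £1,550, £1,600, £1,650 (q = 6 of N = 8).
Relative gaps: (2000−500)/2000 = 0.7500; (2000−600)/2000 = 0.7000; (2000−900)/2000 = 0.5500; (2000−1550)/2000 = 0.2250; (2000−1600)/2000 = 0.2000; (2000−1650)/2000 = 0.1750.
Squared: 0.5625; 0.4900; 0.3025; 0.0506; 0.0400; 0.0306.
Sum = 1.476250; P₂ = 1.476250 / 8 = 0.1845.

0.1845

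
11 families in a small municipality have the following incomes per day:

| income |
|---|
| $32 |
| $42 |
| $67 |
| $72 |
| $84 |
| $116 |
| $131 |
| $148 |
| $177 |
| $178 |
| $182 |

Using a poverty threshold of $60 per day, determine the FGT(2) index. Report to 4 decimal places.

Incomes under z: $32, $42 (q = 2 of N = 11).
Gap ratios (z−y)/z: (60−32)/60 = 0.4667; (60−42)/60 = 0.3000.
Squared: 0.2178; 0.0900.
Sum = 0.307778; P₂ = 0.307778 / 11 = 0.0280.

0.0280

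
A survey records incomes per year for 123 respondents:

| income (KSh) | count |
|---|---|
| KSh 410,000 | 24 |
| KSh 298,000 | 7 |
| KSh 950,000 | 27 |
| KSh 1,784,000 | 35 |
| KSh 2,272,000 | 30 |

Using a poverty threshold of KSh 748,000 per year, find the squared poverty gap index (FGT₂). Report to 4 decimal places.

0.0604

Below z: 7×KSh 298,000, 24×KSh 410,000 (q = 31 of N = 123).
Shortfall ratios: (748000−298000)/748000 = 0.6016 (×7); (748000−410000)/748000 = 0.4519 (×24).
Squared: 0.3619 (×7); 0.2042 (×24).
Sum = 7.434006; P₂ = 7.434006 / 123 = 0.0604.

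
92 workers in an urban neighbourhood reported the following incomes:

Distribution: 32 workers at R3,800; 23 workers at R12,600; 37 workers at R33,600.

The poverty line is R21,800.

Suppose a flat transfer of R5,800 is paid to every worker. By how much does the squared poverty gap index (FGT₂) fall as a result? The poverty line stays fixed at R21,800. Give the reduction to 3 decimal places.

Before: below the line — 32×R3,800, 23×R12,600; squared poverty gap index (FGT₂) = 0.28166.
After the R5,800 transfer: below the line — 32×R9,600, 23×R18,400; squared poverty gap index (FGT₂) = 0.11502.
Reduction = 0.28166 − 0.11502 = 0.167.

0.167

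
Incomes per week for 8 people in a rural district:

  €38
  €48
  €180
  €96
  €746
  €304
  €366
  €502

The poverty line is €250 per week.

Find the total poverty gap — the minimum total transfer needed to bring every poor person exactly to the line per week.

€638

Below z: €38, €48, €96, €180 (q = 4 of N = 8).
Individual gaps: 250−38 = 212; 250−48 = 202; 250−96 = 154; 250−180 = 70.
Aggregate gap = €638.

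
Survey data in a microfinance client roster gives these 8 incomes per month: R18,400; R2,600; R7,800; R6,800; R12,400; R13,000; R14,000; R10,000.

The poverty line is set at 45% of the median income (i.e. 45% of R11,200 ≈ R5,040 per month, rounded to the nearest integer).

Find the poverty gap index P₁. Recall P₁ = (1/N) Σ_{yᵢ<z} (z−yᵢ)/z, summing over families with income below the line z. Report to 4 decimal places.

Below the line: R2,600 (q = 1 of N = 8).
Relative gaps: (5040−2600)/5040 = 0.4841.
Sum of shortfalls = 0.484127; P₁ averages over all N: 0.484127 / 8 = 0.0605.

0.0605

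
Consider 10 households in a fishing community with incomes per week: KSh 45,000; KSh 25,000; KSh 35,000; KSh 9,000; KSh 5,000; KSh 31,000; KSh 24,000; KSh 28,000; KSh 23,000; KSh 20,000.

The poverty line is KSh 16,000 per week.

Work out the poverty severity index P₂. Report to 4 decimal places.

Below z: KSh 5,000, KSh 9,000 (q = 2 of N = 10).
Shortfall ratios: (16000−5000)/16000 = 0.6875; (16000−9000)/16000 = 0.4375.
Squared: 0.4727; 0.1914.
Sum = 0.664062; P₂ = 0.664062 / 10 = 0.0664.

0.0664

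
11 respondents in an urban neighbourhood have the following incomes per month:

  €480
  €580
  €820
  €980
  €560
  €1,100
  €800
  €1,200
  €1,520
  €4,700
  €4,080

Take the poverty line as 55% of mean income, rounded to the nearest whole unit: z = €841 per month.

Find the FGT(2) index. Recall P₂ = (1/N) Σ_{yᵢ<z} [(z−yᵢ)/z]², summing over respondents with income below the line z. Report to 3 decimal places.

Poor units: €480, €560, €580, €800, €820 (q = 5 of N = 11).
Shortfall ratios: (841−480)/841 = 0.4293; (841−560)/841 = 0.3341; (841−580)/841 = 0.3103; (841−800)/841 = 0.0488; (841−820)/841 = 0.0250.
Squared: 0.1843; 0.1116; 0.0963; 0.0024; 0.0006.
Sum = 0.395211; P₂ = 0.395211 / 11 = 0.036.

0.036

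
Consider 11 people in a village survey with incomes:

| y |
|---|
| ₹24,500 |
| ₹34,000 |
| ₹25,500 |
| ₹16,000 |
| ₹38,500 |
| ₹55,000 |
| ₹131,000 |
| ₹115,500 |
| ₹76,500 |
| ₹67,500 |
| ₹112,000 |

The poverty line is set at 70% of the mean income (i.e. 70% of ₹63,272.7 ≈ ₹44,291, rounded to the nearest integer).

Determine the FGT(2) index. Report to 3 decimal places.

Below z: ₹16,000, ₹24,500, ₹25,500, ₹34,000, ₹38,500 (q = 5 of N = 11).
Relative gaps: (44291−16000)/44291 = 0.6388; (44291−24500)/44291 = 0.4468; (44291−25500)/44291 = 0.4243; (44291−34000)/44291 = 0.2323; (44291−38500)/44291 = 0.1307.
Squared: 0.4080; 0.1997; 0.1800; 0.0540; 0.0171.
Sum = 0.858751; P₂ = 0.858751 / 11 = 0.078.

0.078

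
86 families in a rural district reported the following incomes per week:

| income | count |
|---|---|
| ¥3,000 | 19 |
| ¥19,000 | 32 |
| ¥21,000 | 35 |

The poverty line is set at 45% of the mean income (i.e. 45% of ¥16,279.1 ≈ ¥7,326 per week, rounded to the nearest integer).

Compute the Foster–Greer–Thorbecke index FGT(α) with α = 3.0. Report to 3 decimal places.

Incomes under z: 19×¥3,000 (q = 19 of N = 86).
Relative gaps: (7326−3000)/7326 = 0.5905 (×19).
Raised to α = 3.0: 0.20590 (×19).
Sum = 3.912122; FGT(3.0) = 3.912122 / 86 = 0.045.

0.045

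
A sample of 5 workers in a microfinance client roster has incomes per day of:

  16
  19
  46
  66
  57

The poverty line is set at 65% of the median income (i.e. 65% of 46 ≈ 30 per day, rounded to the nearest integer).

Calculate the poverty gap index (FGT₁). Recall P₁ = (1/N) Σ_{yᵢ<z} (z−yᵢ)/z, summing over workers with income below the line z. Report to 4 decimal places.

0.1667

Below the line: 16, 19 (q = 2 of N = 5).
Gap ratios (z−y)/z: (30−16)/30 = 0.4667; (30−19)/30 = 0.3667.
Σ = 0.833333. Dividing by the full population N = 5 gives P₁ = 0.1667.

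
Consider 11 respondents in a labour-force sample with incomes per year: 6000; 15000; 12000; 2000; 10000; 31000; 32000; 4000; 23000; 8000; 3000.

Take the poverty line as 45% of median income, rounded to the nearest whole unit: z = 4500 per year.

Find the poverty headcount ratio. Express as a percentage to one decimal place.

3 of the 11 respondents have income below 4500.
H = 3/11 = 27.3%.

27.3%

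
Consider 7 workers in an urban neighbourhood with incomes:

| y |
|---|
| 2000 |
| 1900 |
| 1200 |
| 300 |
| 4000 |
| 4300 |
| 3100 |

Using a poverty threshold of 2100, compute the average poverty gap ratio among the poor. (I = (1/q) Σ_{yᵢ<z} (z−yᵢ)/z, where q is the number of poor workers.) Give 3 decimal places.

Poor units: 300, 1200, 1900, 2000 (q = 4 of N = 7).
Relative gaps: 0.8571, 0.4286, 0.0952, 0.0476; sum = 1.428571.
I averages over the q = 4 poor units only: 1.428571 / 4 = 0.357.

0.357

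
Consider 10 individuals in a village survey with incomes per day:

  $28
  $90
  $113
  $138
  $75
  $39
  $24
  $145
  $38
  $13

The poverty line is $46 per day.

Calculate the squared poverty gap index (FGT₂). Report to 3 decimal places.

Incomes under z: $13, $24, $28, $38, $39 (q = 5 of N = 10).
Relative gaps: (46−13)/46 = 0.7174; (46−24)/46 = 0.4783; (46−28)/46 = 0.3913; (46−38)/46 = 0.1739; (46−39)/46 = 0.1522.
Squared: 0.5147; 0.2287; 0.1531; 0.0302; 0.0232.
Sum = 0.949905; P₂ = 0.949905 / 10 = 0.095.

0.095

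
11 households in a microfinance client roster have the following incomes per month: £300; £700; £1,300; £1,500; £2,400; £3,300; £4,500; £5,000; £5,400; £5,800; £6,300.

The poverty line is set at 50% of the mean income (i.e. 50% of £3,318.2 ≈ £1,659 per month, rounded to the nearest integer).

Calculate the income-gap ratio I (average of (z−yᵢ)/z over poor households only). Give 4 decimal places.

Poor units: £300, £700, £1,300, £1,500 (q = 4 of N = 11).
Relative gaps: 0.8192, 0.5781, 0.2164, 0.0958; sum = 1.709464.
The income-gap ratio divides by q (the poor only): 1.709464 / 4 = 0.4274.

0.4274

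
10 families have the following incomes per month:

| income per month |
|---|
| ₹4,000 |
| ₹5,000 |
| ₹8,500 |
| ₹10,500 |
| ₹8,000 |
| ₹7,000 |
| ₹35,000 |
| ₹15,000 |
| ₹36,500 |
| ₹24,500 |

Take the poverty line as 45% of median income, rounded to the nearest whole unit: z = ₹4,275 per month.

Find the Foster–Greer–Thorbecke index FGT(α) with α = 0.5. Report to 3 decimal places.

Below z: ₹4,000 (q = 1 of N = 10).
Relative gaps: (4275−4000)/4275 = 0.0643.
Raised to α = 0.5: 0.25363.
Sum = 0.253629; FGT(0.5) = 0.253629 / 10 = 0.025.

0.025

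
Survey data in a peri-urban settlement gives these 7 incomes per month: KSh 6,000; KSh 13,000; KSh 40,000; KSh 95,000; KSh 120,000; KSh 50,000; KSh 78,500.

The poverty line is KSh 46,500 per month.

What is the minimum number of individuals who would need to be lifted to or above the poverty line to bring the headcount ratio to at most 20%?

Currently q = 3 of N = 7 are below the line (H = 0.429).
A headcount ratio of at most 20% allows at most ⌊0.20 × 7⌋ = 1 poor individuals.
So at least 3 − 1 = 2 must be lifted.

2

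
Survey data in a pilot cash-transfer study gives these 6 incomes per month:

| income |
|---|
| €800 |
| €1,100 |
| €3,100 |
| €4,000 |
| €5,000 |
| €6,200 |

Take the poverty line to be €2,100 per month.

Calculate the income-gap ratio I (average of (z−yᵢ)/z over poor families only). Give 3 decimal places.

Poor units: €800, €1,100 (q = 2 of N = 6).
Relative gaps: 0.6190, 0.4762; sum = 1.095238.
The income-gap ratio divides by q (the poor only): 1.095238 / 2 = 0.548.

0.548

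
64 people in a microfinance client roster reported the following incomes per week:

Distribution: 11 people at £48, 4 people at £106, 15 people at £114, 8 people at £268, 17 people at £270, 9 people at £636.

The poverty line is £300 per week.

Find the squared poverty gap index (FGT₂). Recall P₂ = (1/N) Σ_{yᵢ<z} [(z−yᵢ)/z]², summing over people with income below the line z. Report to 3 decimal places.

Below z: 11×£48, 4×£106, 15×£114, 8×£268, 17×£270 (q = 55 of N = 64).
Relative gaps: (300−48)/300 = 0.8400 (×11); (300−106)/300 = 0.6467 (×4); (300−114)/300 = 0.6200 (×15); (300−268)/300 = 0.1067 (×8); (300−270)/300 = 0.1000 (×17).
Squared: 0.7056 (×11); 0.4182 (×4); 0.3844 (×15); 0.0114 (×8); 0.0100 (×17).
Sum = 15.461333; P₂ = 15.461333 / 64 = 0.242.

0.242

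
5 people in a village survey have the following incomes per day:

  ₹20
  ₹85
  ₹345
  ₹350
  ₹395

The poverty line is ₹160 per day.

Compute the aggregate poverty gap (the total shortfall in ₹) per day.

Incomes under z: ₹20, ₹85 (q = 2 of N = 5).
Individual gaps: 160−20 = 140; 160−85 = 75.
Aggregate gap = ₹215.

₹215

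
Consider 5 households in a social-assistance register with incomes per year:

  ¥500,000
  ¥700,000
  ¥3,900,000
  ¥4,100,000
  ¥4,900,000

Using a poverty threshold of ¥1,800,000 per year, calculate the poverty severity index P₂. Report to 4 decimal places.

Incomes under z: ¥500,000, ¥700,000 (q = 2 of N = 5).
Relative gaps: (1800000−500000)/1800000 = 0.7222; (1800000−700000)/1800000 = 0.6111.
Squared: 0.5216; 0.3735.
Sum = 0.895062; P₂ = 0.895062 / 5 = 0.1790.

0.1790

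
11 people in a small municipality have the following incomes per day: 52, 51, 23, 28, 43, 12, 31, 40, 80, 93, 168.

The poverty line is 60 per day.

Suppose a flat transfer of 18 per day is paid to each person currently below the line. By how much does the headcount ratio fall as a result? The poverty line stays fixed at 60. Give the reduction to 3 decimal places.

0.273

Before: below the line — 12, 23, 28, 31, 40, 43, 51, 52; headcount ratio = 0.72727.
After the 18 transfer: below the line — 30, 41, 46, 49, 58; headcount ratio = 0.45455.
Reduction = 0.72727 − 0.45455 = 0.273.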